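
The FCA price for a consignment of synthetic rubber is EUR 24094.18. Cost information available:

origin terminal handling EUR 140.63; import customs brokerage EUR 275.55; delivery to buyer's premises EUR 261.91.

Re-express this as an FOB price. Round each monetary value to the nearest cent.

FOB price: EUR 24234.81

Not relevant to the conversion: brokerage, delivery — on the buyer under both terms; not part of either seller's price.
From FCA to FOB, the seller additionally bears: origin terminal.
FOB price = 24094.18 + 140.63 = 24234.81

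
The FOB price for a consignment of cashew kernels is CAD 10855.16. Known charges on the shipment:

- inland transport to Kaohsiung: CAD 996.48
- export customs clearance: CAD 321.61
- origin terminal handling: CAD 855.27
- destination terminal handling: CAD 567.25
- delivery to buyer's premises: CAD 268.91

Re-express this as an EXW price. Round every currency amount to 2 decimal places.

Not relevant to the conversion: delivery, destination terminal — on the buyer under both terms; not part of either seller's price.
From FOB to EXW, the seller no longer bears: inland to port, export clearance, origin terminal.
EXW price = 10855.16 − 996.48 − 321.61 − 855.27 = 8681.80

EXW price: CAD 8681.80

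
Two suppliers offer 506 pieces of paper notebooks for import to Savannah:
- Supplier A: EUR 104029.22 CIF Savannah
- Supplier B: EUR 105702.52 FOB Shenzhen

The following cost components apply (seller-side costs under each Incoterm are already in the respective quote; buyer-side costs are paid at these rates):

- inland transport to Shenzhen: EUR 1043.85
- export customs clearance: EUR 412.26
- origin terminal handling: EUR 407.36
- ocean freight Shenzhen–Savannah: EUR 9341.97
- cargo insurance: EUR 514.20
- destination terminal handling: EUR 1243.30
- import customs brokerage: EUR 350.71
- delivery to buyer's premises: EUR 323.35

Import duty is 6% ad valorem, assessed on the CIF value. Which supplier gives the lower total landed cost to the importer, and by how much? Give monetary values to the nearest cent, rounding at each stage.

Supplier A (CIF):
The CIF price already equals the CIF value: 104029.22
Import duty = 104029.22 × 6% = 6241.75
Buyer bears (A): 1243.30 + 350.71 + 323.35 = 1917.36
Landed cost (A) = invoice 104029.22 + 1917.36 + duty 6241.75 = 112188.33
Supplier B (FOB):
CIF value = FOB price + freight + insurance = 105702.52 + 9341.97 + 514.20 = 115558.69
Import duty = 115558.69 × 6% = 6933.52
Buyer bears (B): 9341.97 + 514.20 + 1243.30 + 350.71 + 323.35 = 11773.53
Landed cost (B) = invoice 105702.52 + 11773.53 + duty 6933.52 = 124409.57
Difference = |112188.33 − 124409.57| = 12221.24

Supplier A is cheaper by EUR 12221.24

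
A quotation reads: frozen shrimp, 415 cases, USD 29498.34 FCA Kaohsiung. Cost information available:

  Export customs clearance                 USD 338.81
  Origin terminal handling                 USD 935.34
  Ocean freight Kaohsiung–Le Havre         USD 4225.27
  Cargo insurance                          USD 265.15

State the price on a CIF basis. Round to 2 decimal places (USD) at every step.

Not relevant to the conversion: export clearance — on the seller under both FCA and CIF; already in the FCA price and stays in the CIF price.
From FCA to CIF, the seller additionally bears: origin terminal, freight, insurance.
CIF price = 29498.34 + 935.34 + 4225.27 + 265.15 = 34924.10

CIF price: USD 34924.10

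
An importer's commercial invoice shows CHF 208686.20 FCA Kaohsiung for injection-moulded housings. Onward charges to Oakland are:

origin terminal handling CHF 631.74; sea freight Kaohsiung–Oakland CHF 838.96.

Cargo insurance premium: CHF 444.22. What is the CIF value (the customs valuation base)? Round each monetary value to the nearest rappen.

CIF value: CHF 210601.12

CIF = FCA price + pre-shipment costs + freight + insurance
CIF = 208686.20 + 631.74 + 838.96 + 444.22 = 210601.12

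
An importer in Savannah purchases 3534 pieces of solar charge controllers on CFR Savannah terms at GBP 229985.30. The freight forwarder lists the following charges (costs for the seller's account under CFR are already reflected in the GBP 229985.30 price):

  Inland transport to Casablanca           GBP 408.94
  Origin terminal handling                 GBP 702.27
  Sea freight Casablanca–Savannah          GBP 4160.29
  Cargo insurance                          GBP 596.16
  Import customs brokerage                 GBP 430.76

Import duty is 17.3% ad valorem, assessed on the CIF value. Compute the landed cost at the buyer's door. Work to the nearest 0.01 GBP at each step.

CFR: the seller pays costs through ocean freight to the destination port, but not insurance.
Already in the invoice (seller's account under CFR): inland to port, origin terminal, freight — exclude.
CIF value = CFR price + insurance = 229985.30 + 596.16 = 230581.46
Import duty = 230581.46 × 17.3% = 39890.59
Buyer bears: insurance 596.16 + brokerage 430.76 + duty 39890.59 = 40917.51
Landed cost = invoice 229985.30 + 40917.51 = 270902.81

Total landed cost: GBP 270902.81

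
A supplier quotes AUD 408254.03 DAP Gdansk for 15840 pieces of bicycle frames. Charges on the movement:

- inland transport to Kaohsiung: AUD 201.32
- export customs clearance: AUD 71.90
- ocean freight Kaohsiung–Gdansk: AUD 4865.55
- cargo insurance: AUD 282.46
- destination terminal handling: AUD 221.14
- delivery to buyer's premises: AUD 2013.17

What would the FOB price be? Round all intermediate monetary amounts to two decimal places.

Not relevant to the conversion: export clearance, inland to port — on the seller under both DAP and FOB; already in the DAP price and stays in the FOB price.
From DAP to FOB, the seller no longer bears: freight, insurance, destination terminal, delivery.
FOB price = 408254.03 − 4865.55 − 282.46 − 221.14 − 2013.17 = 400871.71

FOB price: AUD 400871.71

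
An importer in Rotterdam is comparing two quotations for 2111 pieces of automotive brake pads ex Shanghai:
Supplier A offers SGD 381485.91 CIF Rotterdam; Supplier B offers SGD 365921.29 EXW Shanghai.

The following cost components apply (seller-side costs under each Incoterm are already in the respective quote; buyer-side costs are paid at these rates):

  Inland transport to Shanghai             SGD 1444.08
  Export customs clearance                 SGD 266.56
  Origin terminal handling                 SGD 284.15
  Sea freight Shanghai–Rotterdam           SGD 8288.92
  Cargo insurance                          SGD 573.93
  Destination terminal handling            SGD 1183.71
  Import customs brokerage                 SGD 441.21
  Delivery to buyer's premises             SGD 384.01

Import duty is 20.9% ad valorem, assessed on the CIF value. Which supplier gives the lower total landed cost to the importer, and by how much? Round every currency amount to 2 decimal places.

Supplier B is cheaper by SGD 5690.74

Supplier A (CIF):
The CIF price already equals the CIF value: 381485.91
Import duty = 381485.91 × 20.9% = 79730.56
Buyer bears (A): 1183.71 + 441.21 + 384.01 = 2008.93
Landed cost (A) = invoice 381485.91 + 2008.93 + duty 79730.56 = 463225.40
Supplier B (EXW):
CIF value = EXW price + inland to port + export clearance + origin terminal + freight + insurance = 365921.29 + 1444.08 + 266.56 + 284.15 + 8288.92 + 573.93 = 376778.93
Import duty = 376778.93 × 20.9% = 78746.80
Buyer bears (B): 1444.08 + 266.56 + 284.15 + 8288.92 + 573.93 + 1183.71 + 441.21 + 384.01 = 12866.57
Landed cost (B) = invoice 365921.29 + 12866.57 + duty 78746.80 = 457534.66
Difference = |463225.40 − 457534.66| = 5690.74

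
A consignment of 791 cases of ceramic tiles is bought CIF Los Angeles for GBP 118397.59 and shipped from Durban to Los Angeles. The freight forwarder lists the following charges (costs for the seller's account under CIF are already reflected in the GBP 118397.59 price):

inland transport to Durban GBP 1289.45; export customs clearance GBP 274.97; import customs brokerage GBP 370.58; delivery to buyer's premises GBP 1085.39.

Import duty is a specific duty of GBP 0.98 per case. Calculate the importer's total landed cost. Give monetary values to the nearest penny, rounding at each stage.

Total landed cost: GBP 120628.74

CIF: the seller pays costs through ocean freight and marine insurance to the destination port.
Already in the invoice (seller's account under CIF): inland to port, export clearance — exclude.
The CIF price already equals the CIF value: 118397.59
Import duty = 791 × 0.98 = 775.18
Buyer bears: brokerage 370.58 + delivery 1085.39 + duty 775.18 = 2231.15
Landed cost = invoice 118397.59 + 2231.15 = 120628.74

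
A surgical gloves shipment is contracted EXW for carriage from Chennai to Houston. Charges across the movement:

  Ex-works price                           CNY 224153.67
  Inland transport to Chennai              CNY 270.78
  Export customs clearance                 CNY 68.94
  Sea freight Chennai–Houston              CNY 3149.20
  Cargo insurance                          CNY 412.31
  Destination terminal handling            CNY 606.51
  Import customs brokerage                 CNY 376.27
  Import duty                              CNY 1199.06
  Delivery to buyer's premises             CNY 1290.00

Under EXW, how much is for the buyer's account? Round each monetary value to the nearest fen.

EXW: the seller makes goods available at their premises; the buyer bears all onward costs.
Seller's account: goods 224153.67 = 224153.67
Buyer's account: inland to port 270.78 + export clearance 68.94 + freight 3149.20 + insurance 412.31 + destination terminal 606.51 + brokerage 376.27 + duty 1199.06 + delivery 1290.00 = 7373.07

Buyer's account: CNY 7373.07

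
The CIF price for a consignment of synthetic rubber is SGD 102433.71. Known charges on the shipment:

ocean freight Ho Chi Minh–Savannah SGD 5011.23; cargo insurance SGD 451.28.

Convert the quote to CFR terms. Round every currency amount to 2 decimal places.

CFR price: SGD 101982.43

Not relevant to the conversion: freight — on the seller under both CIF and CFR; already in the CIF price and stays in the CFR price.
From CIF to CFR, the seller no longer bears: insurance.
CFR price = 102433.71 − 451.28 = 101982.43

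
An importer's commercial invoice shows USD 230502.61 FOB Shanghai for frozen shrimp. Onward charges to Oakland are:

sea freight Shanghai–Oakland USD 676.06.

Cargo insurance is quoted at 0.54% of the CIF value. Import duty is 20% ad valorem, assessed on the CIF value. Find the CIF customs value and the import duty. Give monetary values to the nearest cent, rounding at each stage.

Let C be the CIF value. C = FOB price + freight + 0.54% × C
C − 0.54% × C = 230502.61 + 676.06
0.9946 × C = 231178.67
C = 231178.67 / 0.9946 = 232433.81
Insurance premium = 0.54% × 232433.81 = 1255.14
Import duty = 232433.81 × 20% = 46486.76

CIF value: USD 232433.81; import duty: USD 46486.76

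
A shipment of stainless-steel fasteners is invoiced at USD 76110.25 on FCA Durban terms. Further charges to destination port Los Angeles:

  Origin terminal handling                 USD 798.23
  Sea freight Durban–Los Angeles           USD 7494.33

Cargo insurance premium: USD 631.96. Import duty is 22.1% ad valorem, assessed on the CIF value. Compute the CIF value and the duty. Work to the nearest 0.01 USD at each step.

CIF = FCA price + pre-shipment costs + freight + insurance
CIF = 76110.25 + 798.23 + 7494.33 + 631.96 = 85034.77
Import duty = 85034.77 × 22.1% = 18792.68

CIF value: USD 85034.77; import duty: USD 18792.68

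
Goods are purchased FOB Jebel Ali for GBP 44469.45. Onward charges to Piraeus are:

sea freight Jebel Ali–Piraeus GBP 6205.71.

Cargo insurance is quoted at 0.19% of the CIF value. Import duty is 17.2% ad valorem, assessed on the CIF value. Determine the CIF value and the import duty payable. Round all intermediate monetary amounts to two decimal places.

Let C be the CIF value. C = FOB price + freight + 0.19% × C
C − 0.19% × C = 44469.45 + 6205.71
0.9981 × C = 50675.16
C = 50675.16 / 0.9981 = 50771.63
Insurance premium = 0.19% × 50771.63 = 96.47
Import duty = 50771.63 × 17.2% = 8732.72

CIF value: GBP 50771.63; import duty: GBP 8732.72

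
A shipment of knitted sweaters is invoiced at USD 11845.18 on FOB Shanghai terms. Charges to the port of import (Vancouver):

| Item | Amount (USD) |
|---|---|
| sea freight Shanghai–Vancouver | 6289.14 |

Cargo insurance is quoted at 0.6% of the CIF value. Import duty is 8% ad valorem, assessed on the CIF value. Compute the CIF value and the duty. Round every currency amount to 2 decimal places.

CIF value: USD 18243.78; import duty: USD 1459.50

Let C be the CIF value. C = FOB price + freight + 0.6% × C
C − 0.6% × C = 11845.18 + 6289.14
0.994 × C = 18134.32
C = 18134.32 / 0.994 = 18243.78
Insurance premium = 0.6% × 18243.78 = 109.46
Import duty = 18243.78 × 8% = 1459.50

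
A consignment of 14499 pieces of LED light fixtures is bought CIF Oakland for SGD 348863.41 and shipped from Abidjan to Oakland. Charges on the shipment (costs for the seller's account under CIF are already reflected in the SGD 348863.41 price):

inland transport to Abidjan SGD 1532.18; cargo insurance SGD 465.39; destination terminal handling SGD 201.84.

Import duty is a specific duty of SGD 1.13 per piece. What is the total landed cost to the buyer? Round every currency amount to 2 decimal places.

Total landed cost: SGD 365449.12

CIF: the seller pays costs through ocean freight and marine insurance to the destination port.
Already in the invoice (seller's account under CIF): inland to port, insurance — exclude.
The CIF price already equals the CIF value: 348863.41
Import duty = 14499 × 1.13 = 16383.87
Buyer bears: destination terminal 201.84 + duty 16383.87 = 16585.71
Landed cost = invoice 348863.41 + 16585.71 = 365449.12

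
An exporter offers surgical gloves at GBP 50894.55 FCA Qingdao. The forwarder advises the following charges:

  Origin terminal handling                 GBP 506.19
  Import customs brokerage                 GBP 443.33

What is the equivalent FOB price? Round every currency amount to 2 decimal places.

FOB price: GBP 51400.74

Not relevant to the conversion: brokerage — on the buyer under both terms; not part of either seller's price.
From FCA to FOB, the seller additionally bears: origin terminal.
FOB price = 50894.55 + 506.19 = 51400.74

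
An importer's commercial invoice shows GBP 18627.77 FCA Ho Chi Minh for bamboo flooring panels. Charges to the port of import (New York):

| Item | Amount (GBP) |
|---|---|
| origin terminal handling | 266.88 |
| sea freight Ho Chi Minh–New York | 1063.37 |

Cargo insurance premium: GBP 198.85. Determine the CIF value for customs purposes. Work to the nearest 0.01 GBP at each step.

CIF = FCA price + pre-shipment costs + freight + insurance
CIF = 18627.77 + 266.88 + 1063.37 + 198.85 = 20156.87

CIF value: GBP 20156.87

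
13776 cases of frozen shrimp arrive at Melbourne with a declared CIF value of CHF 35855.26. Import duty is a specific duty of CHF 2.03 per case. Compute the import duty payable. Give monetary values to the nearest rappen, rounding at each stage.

Import duty: CHF 27965.28

Import duty = 13776 × 2.03 = 27965.28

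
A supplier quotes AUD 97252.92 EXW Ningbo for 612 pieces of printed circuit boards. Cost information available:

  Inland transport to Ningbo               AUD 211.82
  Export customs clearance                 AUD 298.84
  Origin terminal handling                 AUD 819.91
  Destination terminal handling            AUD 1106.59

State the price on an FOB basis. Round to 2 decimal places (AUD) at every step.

FOB price: AUD 98583.49

Not relevant to the conversion: destination terminal — on the buyer under both terms; not part of either seller's price.
From EXW to FOB, the seller additionally bears: inland to port, export clearance, origin terminal.
FOB price = 97252.92 + 211.82 + 298.84 + 819.91 = 98583.49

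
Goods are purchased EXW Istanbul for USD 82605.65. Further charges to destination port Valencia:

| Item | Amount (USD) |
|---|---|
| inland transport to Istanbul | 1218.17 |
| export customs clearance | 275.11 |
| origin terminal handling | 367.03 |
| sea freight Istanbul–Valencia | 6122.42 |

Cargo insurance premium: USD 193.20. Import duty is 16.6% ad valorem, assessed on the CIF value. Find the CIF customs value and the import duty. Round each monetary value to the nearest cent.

CIF value: USD 90781.58; import duty: USD 15069.74

CIF = EXW price + pre-shipment costs + freight + insurance
CIF = 82605.65 + 1218.17 + 275.11 + 367.03 + 6122.42 + 193.20 = 90781.58
Import duty = 90781.58 × 16.6% = 15069.74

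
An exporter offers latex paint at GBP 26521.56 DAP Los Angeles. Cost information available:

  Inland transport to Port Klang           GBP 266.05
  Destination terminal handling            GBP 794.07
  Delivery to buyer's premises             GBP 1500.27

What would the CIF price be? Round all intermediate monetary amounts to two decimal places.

Not relevant to the conversion: inland to port — on the seller under both DAP and CIF; already in the DAP price and stays in the CIF price.
From DAP to CIF, the seller no longer bears: destination terminal, delivery.
CIF price = 26521.56 − 794.07 − 1500.27 = 24227.22

CIF price: GBP 24227.22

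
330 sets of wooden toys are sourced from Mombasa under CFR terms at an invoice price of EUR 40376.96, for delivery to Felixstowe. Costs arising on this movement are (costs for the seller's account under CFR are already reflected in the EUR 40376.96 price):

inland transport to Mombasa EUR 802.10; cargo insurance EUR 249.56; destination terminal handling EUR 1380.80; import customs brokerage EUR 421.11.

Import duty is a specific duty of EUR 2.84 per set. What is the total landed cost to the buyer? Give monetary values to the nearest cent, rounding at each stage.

CFR: the seller pays costs through ocean freight to the destination port, but not insurance.
Already in the invoice (seller's account under CFR): inland to port — exclude.
CIF value = CFR price + insurance = 40376.96 + 249.56 = 40626.52
Import duty = 330 × 2.84 = 937.20
Buyer bears: insurance 249.56 + destination terminal 1380.80 + brokerage 421.11 + duty 937.20 = 2988.67
Landed cost = invoice 40376.96 + 2988.67 = 43365.63

Total landed cost: EUR 43365.63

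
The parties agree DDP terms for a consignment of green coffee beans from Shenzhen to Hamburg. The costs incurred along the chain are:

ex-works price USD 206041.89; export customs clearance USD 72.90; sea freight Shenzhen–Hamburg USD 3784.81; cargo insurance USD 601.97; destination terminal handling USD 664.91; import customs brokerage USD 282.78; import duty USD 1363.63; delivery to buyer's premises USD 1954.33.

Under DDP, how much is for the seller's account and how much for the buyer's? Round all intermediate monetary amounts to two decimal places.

DDP: the seller bears all costs including import duty.
Seller's account: goods 206041.89 + export clearance 72.90 + freight 3784.81 + insurance 601.97 + destination terminal 664.91 + brokerage 282.78 + duty 1363.63 + delivery 1954.33 = 214767.22
Buyer's account: 0.00

Seller: USD 214767.22; buyer: USD 0.00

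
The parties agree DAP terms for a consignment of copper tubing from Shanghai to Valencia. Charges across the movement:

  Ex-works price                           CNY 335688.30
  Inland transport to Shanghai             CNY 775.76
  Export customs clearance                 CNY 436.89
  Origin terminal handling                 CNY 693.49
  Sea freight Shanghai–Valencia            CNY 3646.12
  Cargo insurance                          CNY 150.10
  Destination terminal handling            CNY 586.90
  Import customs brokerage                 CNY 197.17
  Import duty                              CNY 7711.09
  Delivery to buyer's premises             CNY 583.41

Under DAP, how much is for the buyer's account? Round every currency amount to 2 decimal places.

Buyer's account: CNY 7908.26

DAP: the seller bears all costs to the named destination except import duty and clearance.
Seller's account: goods 335688.30 + inland to port 775.76 + export clearance 436.89 + origin terminal 693.49 + freight 3646.12 + insurance 150.10 + destination terminal 586.90 + delivery 583.41 = 342560.97
Buyer's account: brokerage 197.17 + duty 7711.09 = 7908.26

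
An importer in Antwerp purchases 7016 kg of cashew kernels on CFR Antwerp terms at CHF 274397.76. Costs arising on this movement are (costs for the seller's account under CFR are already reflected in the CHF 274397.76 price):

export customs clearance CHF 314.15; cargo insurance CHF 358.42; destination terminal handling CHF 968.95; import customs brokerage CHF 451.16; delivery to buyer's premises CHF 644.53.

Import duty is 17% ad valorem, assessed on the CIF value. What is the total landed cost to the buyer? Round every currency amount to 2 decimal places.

CFR: the seller pays costs through ocean freight to the destination port, but not insurance.
Already in the invoice (seller's account under CFR): export clearance — exclude.
CIF value = CFR price + insurance = 274397.76 + 358.42 = 274756.18
Import duty = 274756.18 × 17% = 46708.55
Buyer bears: insurance 358.42 + destination terminal 968.95 + brokerage 451.16 + delivery 644.53 + duty 46708.55 = 49131.61
Landed cost = invoice 274397.76 + 49131.61 = 323529.37

Total landed cost: CHF 323529.37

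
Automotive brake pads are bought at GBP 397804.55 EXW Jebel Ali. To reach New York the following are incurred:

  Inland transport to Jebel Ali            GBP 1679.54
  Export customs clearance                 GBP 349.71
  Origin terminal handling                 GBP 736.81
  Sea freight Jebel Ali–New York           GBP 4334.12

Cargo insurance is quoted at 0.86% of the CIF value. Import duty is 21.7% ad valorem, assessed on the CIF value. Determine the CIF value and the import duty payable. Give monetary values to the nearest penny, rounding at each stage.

CIF value: GBP 408417.12; import duty: GBP 88626.52

Let C be the CIF value. C = EXW price + pre-shipment costs + freight + 0.86% × C
C − 0.86% × C = 397804.55 + 1679.54 + 349.71 + 736.81 + 4334.12
0.9914 × C = 404904.73
C = 404904.73 / 0.9914 = 408417.12
Insurance premium = 0.86% × 408417.12 = 3512.39
Import duty = 408417.12 × 21.7% = 88626.52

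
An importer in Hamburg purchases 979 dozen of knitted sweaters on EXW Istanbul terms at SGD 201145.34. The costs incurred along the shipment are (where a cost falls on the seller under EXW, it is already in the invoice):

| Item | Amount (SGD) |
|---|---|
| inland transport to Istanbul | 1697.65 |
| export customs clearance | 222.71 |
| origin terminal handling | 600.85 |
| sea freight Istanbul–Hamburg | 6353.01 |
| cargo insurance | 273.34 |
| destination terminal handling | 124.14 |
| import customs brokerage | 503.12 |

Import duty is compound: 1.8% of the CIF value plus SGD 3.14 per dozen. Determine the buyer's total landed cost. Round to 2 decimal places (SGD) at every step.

EXW: the seller makes goods available at their premises; the buyer bears all onward costs.
CIF value = EXW price + inland to port + export clearance + origin terminal + freight + insurance = 201145.34 + 1697.65 + 222.71 + 600.85 + 6353.01 + 273.34 = 210292.90
Ad valorem component: 210292.90 × 1.8% = 3785.27
Specific component: 979 × 3.14 = 3074.06
Import duty = 3785.27 + 3074.06 = 6859.33
Buyer bears: inland to port 1697.65 + export clearance 222.71 + origin terminal 600.85 + freight 6353.01 + insurance 273.34 + destination terminal 124.14 + brokerage 503.12 + duty 6859.33 = 16634.15
Landed cost = invoice 201145.34 + 16634.15 = 217779.49

Total landed cost: SGD 217779.49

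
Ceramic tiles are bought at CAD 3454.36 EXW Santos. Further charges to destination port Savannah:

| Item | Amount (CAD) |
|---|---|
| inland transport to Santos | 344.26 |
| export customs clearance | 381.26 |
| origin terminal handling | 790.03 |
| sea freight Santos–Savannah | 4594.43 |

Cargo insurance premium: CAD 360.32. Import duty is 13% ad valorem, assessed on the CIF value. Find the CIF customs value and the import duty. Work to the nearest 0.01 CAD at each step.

CIF value: CAD 9924.66; import duty: CAD 1290.21

CIF = EXW price + pre-shipment costs + freight + insurance
CIF = 3454.36 + 344.26 + 381.26 + 790.03 + 4594.43 + 360.32 = 9924.66
Import duty = 9924.66 × 13% = 1290.21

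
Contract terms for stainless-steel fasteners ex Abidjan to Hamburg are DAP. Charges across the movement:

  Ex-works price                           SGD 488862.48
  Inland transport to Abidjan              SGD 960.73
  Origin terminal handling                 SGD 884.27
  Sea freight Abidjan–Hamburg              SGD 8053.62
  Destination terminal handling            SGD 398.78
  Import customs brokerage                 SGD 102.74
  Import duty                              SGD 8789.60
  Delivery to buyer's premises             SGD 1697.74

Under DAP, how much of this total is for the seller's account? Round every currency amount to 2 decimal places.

DAP: the seller bears all costs to the named destination except import duty and clearance.
Seller's account: goods 488862.48 + inland to port 960.73 + origin terminal 884.27 + freight 8053.62 + destination terminal 398.78 + delivery 1697.74 = 500857.62
Buyer's account: brokerage 102.74 + duty 8789.60 = 8892.34

Seller's account: SGD 500857.62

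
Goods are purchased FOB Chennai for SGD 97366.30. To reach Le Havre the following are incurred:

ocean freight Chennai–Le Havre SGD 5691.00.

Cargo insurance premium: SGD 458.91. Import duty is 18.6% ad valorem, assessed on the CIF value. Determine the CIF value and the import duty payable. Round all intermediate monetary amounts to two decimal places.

CIF value: SGD 103516.21; import duty: SGD 19254.02

CIF = FOB price + freight + insurance
CIF = 97366.30 + 5691.00 + 458.91 = 103516.21
Import duty = 103516.21 × 18.6% = 19254.02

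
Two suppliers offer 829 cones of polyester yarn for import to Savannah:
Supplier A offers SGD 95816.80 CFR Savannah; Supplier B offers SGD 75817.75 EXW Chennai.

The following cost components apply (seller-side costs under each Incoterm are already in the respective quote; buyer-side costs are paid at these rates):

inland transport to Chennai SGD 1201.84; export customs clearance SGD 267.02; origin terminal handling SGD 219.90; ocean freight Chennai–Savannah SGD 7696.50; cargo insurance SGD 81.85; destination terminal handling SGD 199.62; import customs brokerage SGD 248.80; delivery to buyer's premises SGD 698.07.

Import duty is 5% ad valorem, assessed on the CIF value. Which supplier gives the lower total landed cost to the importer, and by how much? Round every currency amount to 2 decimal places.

Supplier B is cheaper by SGD 11144.48

Supplier A (CFR):
CIF value = CFR price + insurance = 95816.80 + 81.85 = 95898.65
Import duty = 95898.65 × 5% = 4794.93
Buyer bears (A): 81.85 + 199.62 + 248.80 + 698.07 = 1228.34
Landed cost (A) = invoice 95816.80 + 1228.34 + duty 4794.93 = 101840.07
Supplier B (EXW):
CIF value = EXW price + inland to port + export clearance + origin terminal + freight + insurance = 75817.75 + 1201.84 + 267.02 + 219.90 + 7696.50 + 81.85 = 85284.86
Import duty = 85284.86 × 5% = 4264.24
Buyer bears (B): 1201.84 + 267.02 + 219.90 + 7696.50 + 81.85 + 199.62 + 248.80 + 698.07 = 10613.60
Landed cost (B) = invoice 75817.75 + 10613.60 + duty 4264.24 = 90695.59
Difference = |101840.07 − 90695.59| = 11144.48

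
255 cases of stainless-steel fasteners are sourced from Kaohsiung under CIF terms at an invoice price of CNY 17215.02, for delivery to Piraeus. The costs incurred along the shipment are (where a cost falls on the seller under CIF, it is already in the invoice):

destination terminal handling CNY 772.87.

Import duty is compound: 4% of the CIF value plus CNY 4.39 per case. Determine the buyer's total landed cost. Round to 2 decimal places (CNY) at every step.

CIF: the seller pays costs through ocean freight and marine insurance to the destination port.
The CIF price already equals the CIF value: 17215.02
Ad valorem component: 17215.02 × 4% = 688.60
Specific component: 255 × 4.39 = 1119.45
Import duty = 688.60 + 1119.45 = 1808.05
Buyer bears: destination terminal 772.87 + duty 1808.05 = 2580.92
Landed cost = invoice 17215.02 + 2580.92 = 19795.94

Total landed cost: CNY 19795.94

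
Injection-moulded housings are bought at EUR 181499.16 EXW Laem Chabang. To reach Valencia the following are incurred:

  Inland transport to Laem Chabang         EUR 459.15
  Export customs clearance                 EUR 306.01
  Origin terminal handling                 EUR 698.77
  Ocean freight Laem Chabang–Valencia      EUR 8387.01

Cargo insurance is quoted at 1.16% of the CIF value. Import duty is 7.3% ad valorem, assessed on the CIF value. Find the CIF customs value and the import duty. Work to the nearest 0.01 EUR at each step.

Let C be the CIF value. C = EXW price + pre-shipment costs + freight + 1.16% × C
C − 1.16% × C = 181499.16 + 459.15 + 306.01 + 698.77 + 8387.01
0.9884 × C = 191350.10
C = 191350.10 / 0.9884 = 193595.81
Insurance premium = 1.16% × 193595.81 = 2245.71
Import duty = 193595.81 × 7.3% = 14132.49

CIF value: EUR 193595.81; import duty: EUR 14132.49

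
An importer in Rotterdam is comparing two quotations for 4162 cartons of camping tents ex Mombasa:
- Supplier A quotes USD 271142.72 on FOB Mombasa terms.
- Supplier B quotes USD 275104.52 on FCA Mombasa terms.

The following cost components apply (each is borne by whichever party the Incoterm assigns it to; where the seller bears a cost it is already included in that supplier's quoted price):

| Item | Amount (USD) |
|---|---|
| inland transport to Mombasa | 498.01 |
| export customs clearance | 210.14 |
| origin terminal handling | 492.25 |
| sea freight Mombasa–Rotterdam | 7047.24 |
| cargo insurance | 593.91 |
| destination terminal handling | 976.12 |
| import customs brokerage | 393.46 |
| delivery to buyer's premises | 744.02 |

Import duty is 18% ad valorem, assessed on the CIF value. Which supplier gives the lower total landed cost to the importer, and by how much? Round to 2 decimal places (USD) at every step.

Supplier A is cheaper by USD 5255.78

Supplier A (FOB):
CIF value = FOB price + freight + insurance = 271142.72 + 7047.24 + 593.91 = 278783.87
Import duty = 278783.87 × 18% = 50181.10
Buyer bears (A): 7047.24 + 593.91 + 976.12 + 393.46 + 744.02 = 9754.75
Landed cost (A) = invoice 271142.72 + 9754.75 + duty 50181.10 = 331078.57
Supplier B (FCA):
CIF value = FCA price + origin terminal + freight + insurance = 275104.52 + 492.25 + 7047.24 + 593.91 = 283237.92
Import duty = 283237.92 × 18% = 50982.83
Buyer bears (B): 492.25 + 7047.24 + 593.91 + 976.12 + 393.46 + 744.02 = 10247.00
Landed cost (B) = invoice 275104.52 + 10247.00 + duty 50982.83 = 336334.35
Difference = |331078.57 − 336334.35| = 5255.78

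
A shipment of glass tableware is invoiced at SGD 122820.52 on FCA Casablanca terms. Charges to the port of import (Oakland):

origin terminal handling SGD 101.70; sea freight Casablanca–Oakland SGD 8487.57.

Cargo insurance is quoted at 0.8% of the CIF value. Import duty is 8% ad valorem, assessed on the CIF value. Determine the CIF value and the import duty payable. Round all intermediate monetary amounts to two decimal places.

Let C be the CIF value. C = FCA price + pre-shipment costs + freight + 0.8% × C
C − 0.8% × C = 122820.52 + 101.70 + 8487.57
0.992 × C = 131409.79
C = 131409.79 / 0.992 = 132469.55
Insurance premium = 0.8% × 132469.55 = 1059.76
Import duty = 132469.55 × 8% = 10597.56

CIF value: SGD 132469.55; import duty: SGD 10597.56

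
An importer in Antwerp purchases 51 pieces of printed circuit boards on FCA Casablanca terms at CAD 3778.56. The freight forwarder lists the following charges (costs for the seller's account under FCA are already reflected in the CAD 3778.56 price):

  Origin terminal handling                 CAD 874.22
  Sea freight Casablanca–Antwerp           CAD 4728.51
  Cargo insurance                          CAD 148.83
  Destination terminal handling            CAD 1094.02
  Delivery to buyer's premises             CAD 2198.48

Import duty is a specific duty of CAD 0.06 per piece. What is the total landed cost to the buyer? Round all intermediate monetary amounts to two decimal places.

Total landed cost: CAD 12825.68

FCA: the seller delivers export-cleared goods to the carrier; the buyer bears costs from that point.
CIF value = FCA price + origin terminal + freight + insurance = 3778.56 + 874.22 + 4728.51 + 148.83 = 9530.12
Import duty = 51 × 0.06 = 3.06
Buyer bears: origin terminal 874.22 + freight 4728.51 + insurance 148.83 + destination terminal 1094.02 + delivery 2198.48 + duty 3.06 = 9047.12
Landed cost = invoice 3778.56 + 9047.12 = 12825.68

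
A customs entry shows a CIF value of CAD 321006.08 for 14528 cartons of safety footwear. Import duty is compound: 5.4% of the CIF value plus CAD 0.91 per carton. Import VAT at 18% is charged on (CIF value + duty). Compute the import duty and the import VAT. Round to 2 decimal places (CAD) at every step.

Import duty: CAD 30554.81; import VAT: CAD 63280.96

Ad valorem component: 321006.08 × 5.4% = 17334.33
Specific component: 14528 × 0.91 = 13220.48
Import duty = 17334.33 + 13220.48 = 30554.81
VAT base = CIF + duty = 321006.08 + 30554.81 = 351560.89
Import VAT = 351560.89 × 18% = 63280.96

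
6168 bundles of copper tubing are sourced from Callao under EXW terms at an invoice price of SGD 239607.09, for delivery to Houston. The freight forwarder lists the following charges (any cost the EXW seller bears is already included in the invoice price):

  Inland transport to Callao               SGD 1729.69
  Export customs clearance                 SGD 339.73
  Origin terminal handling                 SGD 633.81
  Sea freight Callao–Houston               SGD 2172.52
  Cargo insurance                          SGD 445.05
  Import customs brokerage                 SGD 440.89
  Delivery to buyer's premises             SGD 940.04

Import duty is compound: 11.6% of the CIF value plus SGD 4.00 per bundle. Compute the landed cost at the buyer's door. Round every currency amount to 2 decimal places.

EXW: the seller makes goods available at their premises; the buyer bears all onward costs.
CIF value = EXW price + inland to port + export clearance + origin terminal + freight + insurance = 239607.09 + 1729.69 + 339.73 + 633.81 + 2172.52 + 445.05 = 244927.89
Ad valorem component: 244927.89 × 11.6% = 28411.64
Specific component: 6168 × 4.00 = 24672.00
Import duty = 28411.64 + 24672.00 = 53083.64
Buyer bears: inland to port 1729.69 + export clearance 339.73 + origin terminal 633.81 + freight 2172.52 + insurance 445.05 + brokerage 440.89 + delivery 940.04 + duty 53083.64 = 59785.37
Landed cost = invoice 239607.09 + 59785.37 = 299392.46

Total landed cost: SGD 299392.46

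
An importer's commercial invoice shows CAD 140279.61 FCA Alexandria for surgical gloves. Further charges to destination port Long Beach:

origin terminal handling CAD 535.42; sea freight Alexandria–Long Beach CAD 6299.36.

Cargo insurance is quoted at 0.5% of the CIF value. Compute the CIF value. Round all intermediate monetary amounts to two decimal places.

CIF value: CAD 147853.66

Let C be the CIF value. C = FCA price + pre-shipment costs + freight + 0.5% × C
C − 0.5% × C = 140279.61 + 535.42 + 6299.36
0.995 × C = 147114.39
C = 147114.39 / 0.995 = 147853.66
Insurance premium = 0.5% × 147853.66 = 739.27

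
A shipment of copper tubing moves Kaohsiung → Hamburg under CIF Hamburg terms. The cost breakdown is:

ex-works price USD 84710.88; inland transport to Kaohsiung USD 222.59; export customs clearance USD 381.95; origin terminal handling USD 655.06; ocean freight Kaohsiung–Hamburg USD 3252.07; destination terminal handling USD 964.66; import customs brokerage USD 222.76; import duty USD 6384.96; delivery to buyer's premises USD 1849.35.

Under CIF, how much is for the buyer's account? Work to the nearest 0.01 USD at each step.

Buyer's account: USD 9421.73

CIF: the seller pays costs through ocean freight and marine insurance to the destination port.
Seller's account: goods 84710.88 + inland to port 222.59 + export clearance 381.95 + origin terminal 655.06 + freight 3252.07 = 89222.55
Buyer's account: destination terminal 964.66 + brokerage 222.76 + duty 6384.96 + delivery 1849.35 = 9421.73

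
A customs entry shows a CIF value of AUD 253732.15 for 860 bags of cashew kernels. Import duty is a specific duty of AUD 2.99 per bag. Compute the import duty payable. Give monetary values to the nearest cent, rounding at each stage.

Import duty = 860 × 2.99 = 2571.40

Import duty: AUD 2571.40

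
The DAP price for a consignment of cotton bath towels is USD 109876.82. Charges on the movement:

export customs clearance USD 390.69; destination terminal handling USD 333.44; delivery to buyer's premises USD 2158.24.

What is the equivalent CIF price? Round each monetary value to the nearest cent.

Not relevant to the conversion: export clearance — on the seller under both DAP and CIF; already in the DAP price and stays in the CIF price.
From DAP to CIF, the seller no longer bears: destination terminal, delivery.
CIF price = 109876.82 − 333.44 − 2158.24 = 107385.14

CIF price: USD 107385.14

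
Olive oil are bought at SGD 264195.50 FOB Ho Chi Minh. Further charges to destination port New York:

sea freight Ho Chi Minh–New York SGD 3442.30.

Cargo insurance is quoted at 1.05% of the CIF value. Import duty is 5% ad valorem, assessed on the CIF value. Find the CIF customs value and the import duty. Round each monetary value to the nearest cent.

CIF value: SGD 270477.82; import duty: SGD 13523.89

Let C be the CIF value. C = FOB price + freight + 1.05% × C
C − 1.05% × C = 264195.50 + 3442.30
0.9895 × C = 267637.80
C = 267637.80 / 0.9895 = 270477.82
Insurance premium = 1.05% × 270477.82 = 2840.02
Import duty = 270477.82 × 5% = 13523.89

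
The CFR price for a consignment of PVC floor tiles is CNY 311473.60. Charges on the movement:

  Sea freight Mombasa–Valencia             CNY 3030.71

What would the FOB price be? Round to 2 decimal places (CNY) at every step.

From CFR to FOB, the seller no longer bears: freight.
FOB price = 311473.60 − 3030.71 = 308442.89

FOB price: CNY 308442.89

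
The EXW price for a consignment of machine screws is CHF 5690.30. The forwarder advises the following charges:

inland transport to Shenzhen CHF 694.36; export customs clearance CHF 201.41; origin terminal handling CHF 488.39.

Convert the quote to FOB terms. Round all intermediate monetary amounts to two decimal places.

FOB price: CHF 7074.46

From EXW to FOB, the seller additionally bears: inland to port, export clearance, origin terminal.
FOB price = 5690.30 + 694.36 + 201.41 + 488.39 = 7074.46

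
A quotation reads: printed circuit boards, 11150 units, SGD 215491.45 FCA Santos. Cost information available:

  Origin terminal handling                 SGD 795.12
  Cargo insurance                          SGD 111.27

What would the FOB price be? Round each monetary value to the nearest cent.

FOB price: SGD 216286.57

Not relevant to the conversion: insurance — on the buyer under both terms; not part of either seller's price.
From FCA to FOB, the seller additionally bears: origin terminal.
FOB price = 215491.45 + 795.12 = 216286.57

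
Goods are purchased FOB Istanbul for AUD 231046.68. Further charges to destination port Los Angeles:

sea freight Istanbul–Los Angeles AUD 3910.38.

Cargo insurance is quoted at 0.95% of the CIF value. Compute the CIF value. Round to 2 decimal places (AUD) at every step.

Let C be the CIF value. C = FOB price + freight + 0.95% × C
C − 0.95% × C = 231046.68 + 3910.38
0.9905 × C = 234957.06
C = 234957.06 / 0.9905 = 237210.56
Insurance premium = 0.95% × 237210.56 = 2253.50

CIF value: AUD 237210.56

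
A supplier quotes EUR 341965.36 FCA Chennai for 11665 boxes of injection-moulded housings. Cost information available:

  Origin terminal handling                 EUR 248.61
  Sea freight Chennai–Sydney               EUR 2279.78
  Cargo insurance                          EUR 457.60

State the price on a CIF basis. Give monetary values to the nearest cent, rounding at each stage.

From FCA to CIF, the seller additionally bears: origin terminal, freight, insurance.
CIF price = 341965.36 + 248.61 + 2279.78 + 457.60 = 344951.35

CIF price: EUR 344951.35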